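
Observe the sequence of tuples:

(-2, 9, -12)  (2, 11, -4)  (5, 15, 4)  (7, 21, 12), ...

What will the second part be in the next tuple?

Second part: differences are 2, 4, 6, … (increasing by 2 each time), so 9, 11, 15, 21 → 29.

29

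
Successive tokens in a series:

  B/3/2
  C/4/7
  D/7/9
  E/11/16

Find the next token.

F/18/25

Letter: letters move forward 1 place in the alphabet, so B, C, D, E → F.
Second component goes 3, 4, 7, 11 → 18 (each term is the sum of the two before it).
Third component: 2, 7, 9, 16 → 25 (each term is the sum of the two before it).
Putting it together: F/18/25.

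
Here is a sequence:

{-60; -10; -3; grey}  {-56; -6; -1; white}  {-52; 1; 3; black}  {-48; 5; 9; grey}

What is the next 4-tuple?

For the first entry, +4 each step: -60, -56, -52, -48 → -44.
Second entry — alternating steps +4, +7, +4, +7, …: -10, -6, 1, 5 → 12.
Third entry: differences are 2, 4, 6, … (increasing by 2 each time), so -3, -1, 3, 9 → 17.
Shade: grey, white, black, grey → white (repeats grey → white → black).
So the next 4-tuple is {-44; 12; 17; white}.

{-44; 12; 17; white}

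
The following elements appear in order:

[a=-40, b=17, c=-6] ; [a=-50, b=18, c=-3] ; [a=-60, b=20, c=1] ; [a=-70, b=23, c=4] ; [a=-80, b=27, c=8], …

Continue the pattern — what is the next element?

[a=-90, b=32, c=11]

A: −10 each step, so -40, -50, -60, -70, -80 → -90.
For the b, differences are 1, 2, 3, … (increasing by 1 each time): 17, 18, 20, 23, 27 → 32.
C goes -6, -3, 1, 4, 8 → 11 (alternating steps +3, +4, +3, +4, …).
Combining the parts gives [a=-90, b=32, c=11].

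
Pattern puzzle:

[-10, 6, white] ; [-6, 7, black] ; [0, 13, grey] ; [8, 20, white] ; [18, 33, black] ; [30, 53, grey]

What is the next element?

First coordinate: differences are 4, 6, 8, … (increasing by 2 each time), so -10, -6, 0, 8, 18, 30 → 44.
Second coordinate: each term is the sum of the two before it, so 6, 7, 13, 20, 33, 53 → 86.
For the shade, repeats white → black → grey: white, black, grey, white, black, grey → white.
Combining the parts gives [44, 86, white].

[44, 86, white]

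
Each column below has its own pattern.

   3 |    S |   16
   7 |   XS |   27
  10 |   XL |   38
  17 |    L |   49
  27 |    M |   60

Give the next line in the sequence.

First component: each term is the sum of the two before it, so 3, 7, 10, 17, 27 → 44.
Size: runs backward through clothing sizes XS→XL; S, XS, XL, L, M → S.
Third component: 16, 27, 38, 49, 60 → 71 (+11 each step).
Putting it together: 44  S  71.

44  S  71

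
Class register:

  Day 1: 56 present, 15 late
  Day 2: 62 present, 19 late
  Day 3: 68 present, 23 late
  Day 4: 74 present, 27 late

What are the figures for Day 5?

Present goes 56, 62, 68, 74 → 80 (+6 each step).
Late — +4 each step: 15, 19, 23, 27 → 31.
Putting it together: 80 present, 31 late.

80 present, 31 late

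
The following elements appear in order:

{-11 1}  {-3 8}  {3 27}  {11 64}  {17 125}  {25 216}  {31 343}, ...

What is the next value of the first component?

For the first component, alternating steps +8, +6, +8, +6, …: -11, -3, 3, 11, 17, 25, 31 → 39.
Second component: perfect cubes: 1³, 2³, 3³, …; 1, 8, 27, 64, 125, 216, 343 → 512.

39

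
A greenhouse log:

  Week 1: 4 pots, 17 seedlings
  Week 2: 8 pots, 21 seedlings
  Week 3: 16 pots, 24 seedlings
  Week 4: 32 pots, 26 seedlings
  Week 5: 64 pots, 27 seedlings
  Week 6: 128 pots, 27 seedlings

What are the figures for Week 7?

Pots goes 4, 8, 16, 32, 64, 128 → 256 (×2 each step).
Seedlings — differences are 4, 3, 2, … (decreasing by 1 each time): 17, 21, 24, 26, 27, 27 → 26.
So the next row is 256 pots, 26 seedlings.

256 pots, 26 seedlings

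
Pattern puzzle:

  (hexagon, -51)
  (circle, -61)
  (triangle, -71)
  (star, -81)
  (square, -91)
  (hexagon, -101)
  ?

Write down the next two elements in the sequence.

(circle, -111), (triangle, -121)

Shape — repeats hexagon → circle → triangle → star → square: hexagon, circle, triangle, star, square, hexagon → circle → triangle.
Second component: -51, -61, -71, -81, -91, -101 → -111 → -121 (−10 each step).
So the next two elements are (circle, -111) and (triangle, -121).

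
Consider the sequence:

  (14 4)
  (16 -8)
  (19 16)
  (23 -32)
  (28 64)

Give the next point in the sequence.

(34 -128)

First value: differences are 2, 3, 4, … (increasing by 1 each time); 14, 16, 19, 23, 28 → 34.
Second value: ×(-2) each step; 4, -8, 16, -32, 64 → -128.
Combining the parts gives (34 -128).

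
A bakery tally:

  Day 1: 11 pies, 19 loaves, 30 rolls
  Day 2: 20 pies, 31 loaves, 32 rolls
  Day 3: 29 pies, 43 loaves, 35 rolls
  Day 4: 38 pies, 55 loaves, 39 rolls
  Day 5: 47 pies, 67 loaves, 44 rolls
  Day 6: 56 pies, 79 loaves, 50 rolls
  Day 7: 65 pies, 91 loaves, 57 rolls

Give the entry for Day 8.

74 pies, 103 loaves, 65 rolls

Pies goes 11, 20, 29, 38, 47, 56, 65 → 74 (+9 each step).
Loaves: 19, 31, 43, 55, 67, 79, 91 → 103 (+12 each step).
Rolls: differences are 2, 3, 4, … (increasing by 1 each time); 30, 32, 35, 39, 44, 50, 57 → 65.
Combining the parts gives 74 pies, 103 loaves, 65 rolls.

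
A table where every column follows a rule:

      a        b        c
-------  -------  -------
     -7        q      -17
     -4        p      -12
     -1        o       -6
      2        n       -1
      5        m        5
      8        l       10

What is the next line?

For the column a, +3 each step: -7, -4, -1, 2, 5, 8 → 11.
Column b: letters move back 1 place in the alphabet; q, p, o, n, m, l → k.
Column c: alternating steps +5, +6, +5, +6, …, so -17, -12, -6, -1, 5, 10 → 16.
So the next line is 11  k  16.

11  k  16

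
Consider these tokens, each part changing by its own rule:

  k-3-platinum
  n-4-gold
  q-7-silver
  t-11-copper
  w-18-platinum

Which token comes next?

Letter — letters move forward 3 places in the alphabet: k, n, q, t, w → z.
Second component: each term is the sum of the two before it; 3, 4, 7, 11, 18 → 29.
Metal: repeats platinum → gold → silver → copper, so platinum, gold, silver, copper, platinum → gold.
So the next token is z-29-gold.

z-29-gold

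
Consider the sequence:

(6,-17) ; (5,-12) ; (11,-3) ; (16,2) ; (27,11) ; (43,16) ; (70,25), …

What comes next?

(113,30)

First slot goes 6, 5, 11, 16, 27, 43, 70 → 113 (each term is the sum of the two before it).
For the second slot, alternating steps +5, +9, +5, +9, …: -17, -12, -3, 2, 11, 16, 25 → 30.
Combining the parts gives (113,30).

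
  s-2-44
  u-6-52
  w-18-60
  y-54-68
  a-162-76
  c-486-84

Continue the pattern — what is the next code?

Letter: letters move forward 2 places in the alphabet, wrapping Z→A, so s, u, w, y, a, c → e.
Second component: ×3 each step; 2, 6, 18, 54, 162, 486 → 1458.
Third component: +8 each step, so 44, 52, 60, 68, 76, 84 → 92.
So the next code is e-1458-92.

e-1458-92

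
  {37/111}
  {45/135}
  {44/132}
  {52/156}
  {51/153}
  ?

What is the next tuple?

{59/177}

First value — alternating steps +8, −1, +8, −1, …: 37, 45, 44, 52, 51 → 59.
Second value: always 3 × the first value, so 111, 135, 132, 156, 153 → 177.
So the next tuple is {59/177}.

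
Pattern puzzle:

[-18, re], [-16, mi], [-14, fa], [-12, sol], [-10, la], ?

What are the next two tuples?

[-8, ti], [-6, do]

First value goes -18, -16, -14, -12, -10 → -8 → -6 (+2 each step).
Note: runs through the solfège scale do→ti, so re, mi, fa, sol, la → ti → do.
Putting the parts together: [-8, ti] and then [-6, do].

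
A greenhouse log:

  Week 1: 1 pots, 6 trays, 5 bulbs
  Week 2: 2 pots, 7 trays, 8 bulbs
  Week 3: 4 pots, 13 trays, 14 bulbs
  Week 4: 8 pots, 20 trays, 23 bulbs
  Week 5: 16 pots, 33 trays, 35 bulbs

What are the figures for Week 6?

Pots: ×2 each step, so 1, 2, 4, 8, 16 → 32.
Trays goes 6, 7, 13, 20, 33 → 53 (each term is the sum of the two before it).
For the bulbs, differences are 3, 6, 9, … (increasing by 3 each time): 5, 8, 14, 23, 35 → 50.
Combining the parts gives 32 pots, 53 trays, 50 bulbs.

32 pots, 53 trays, 50 bulbs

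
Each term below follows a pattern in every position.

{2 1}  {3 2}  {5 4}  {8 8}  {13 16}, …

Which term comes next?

First value: each term is the sum of the two before it, so 2, 3, 5, 8, 13 → 21.
For the second value, ×2 each step: 1, 2, 4, 8, 16 → 32.
Putting it together: {21 32}.

{21 32}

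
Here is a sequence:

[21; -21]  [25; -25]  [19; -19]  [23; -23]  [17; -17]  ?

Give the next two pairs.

[21; -21], [15; -15]

First value goes 21, 25, 19, 23, 17 → 21 → 15 (alternating steps +4, −6, +4, −6, …).
Second value: always the negative of the first value, so -21, -25, -19, -23, -17 → -21 → -15.
So the next two pairs are [21; -21] and [15; -15].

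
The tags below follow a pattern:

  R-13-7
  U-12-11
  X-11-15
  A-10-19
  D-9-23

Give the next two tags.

G-8-27, J-7-31

Letter goes R, U, X, A, D → G → J (letters move forward 3 places in the alphabet, wrapping Z→A).
Second component goes 13, 12, 11, 10, 9 → 8 → 7 (−1 each step).
Third component — +4 each step: 7, 11, 15, 19, 23 → 27 → 31.
Putting the parts together: G-8-27 and then J-7-31.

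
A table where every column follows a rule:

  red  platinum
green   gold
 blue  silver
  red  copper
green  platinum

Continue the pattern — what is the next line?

blue  gold

Colour: red, green, blue, red, green → blue (repeats red → green → blue).
Metal: repeats platinum → gold → silver → copper; platinum, gold, silver, copper, platinum → gold.
Putting it together: blue  gold.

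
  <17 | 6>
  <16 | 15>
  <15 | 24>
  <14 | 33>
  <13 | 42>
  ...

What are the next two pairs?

<12 | 51>, <11 | 60>

For the first part, −1 each step: 17, 16, 15, 14, 13 → 12 → 11.
Second part: +9 each step; 6, 15, 24, 33, 42 → 51 → 60.
Putting the parts together: <12 | 51> and then <11 | 60>.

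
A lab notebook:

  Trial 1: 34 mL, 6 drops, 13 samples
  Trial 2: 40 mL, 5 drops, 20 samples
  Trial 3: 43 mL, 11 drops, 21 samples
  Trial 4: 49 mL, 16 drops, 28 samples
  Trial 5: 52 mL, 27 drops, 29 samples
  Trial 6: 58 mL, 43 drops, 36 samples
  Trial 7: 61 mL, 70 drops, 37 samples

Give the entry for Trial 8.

ML goes 34, 40, 43, 49, 52, 58, 61 → 67 (alternating steps +6, +3, +6, +3, …).
Drops: each term is the sum of the two before it; 6, 5, 11, 16, 27, 43, 70 → 113.
Samples: alternating steps +7, +1, +7, +1, …, so 13, 20, 21, 28, 29, 36, 37 → 44.
Putting it together: 67 mL, 113 drops, 44 samples.

67 mL, 113 drops, 44 samples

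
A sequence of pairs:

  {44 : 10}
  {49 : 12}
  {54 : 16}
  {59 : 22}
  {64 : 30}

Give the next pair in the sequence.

First entry: 44, 49, 54, 59, 64 → 69 (+5 each step).
Second entry: 10, 12, 16, 22, 30 → 40 (differences are 2, 4, 6, … (increasing by 2 each time)).
Combining the parts gives {69 : 40}.

{69 : 40}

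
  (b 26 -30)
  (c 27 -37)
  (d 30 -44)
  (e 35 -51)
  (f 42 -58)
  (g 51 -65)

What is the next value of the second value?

Second value — differences are 1, 3, 5, … (increasing by 2 each time): 26, 27, 30, 35, 42, 51 → 62.

62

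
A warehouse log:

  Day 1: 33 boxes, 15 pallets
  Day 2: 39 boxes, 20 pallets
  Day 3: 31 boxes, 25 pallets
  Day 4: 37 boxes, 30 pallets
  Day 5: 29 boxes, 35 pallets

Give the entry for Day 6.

35 boxes, 40 pallets

Boxes: alternating steps +6, −8, +6, −8, …, so 33, 39, 31, 37, 29 → 35.
Pallets: +5 each step, so 15, 20, 25, 30, 35 → 40.
So the next row is 35 boxes, 40 pallets.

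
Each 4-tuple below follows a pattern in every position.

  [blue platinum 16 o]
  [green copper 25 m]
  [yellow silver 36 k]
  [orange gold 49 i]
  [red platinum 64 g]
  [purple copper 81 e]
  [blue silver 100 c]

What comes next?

[green gold 121 a]

For the colour, repeats blue → green → yellow → orange → red → purple: blue, green, yellow, orange, red, purple, blue → green.
Metal: repeats platinum → copper → silver → gold; platinum, copper, silver, gold, platinum, copper, silver → gold.
For the third part, perfect squares: 4², 5², 6², …: 16, 25, 36, 49, 64, 81, 100 → 121.
Letter: letters move back 2 places in the alphabet; o, m, k, i, g, e, c → a.
So the next 4-tuple is [green gold 121 a].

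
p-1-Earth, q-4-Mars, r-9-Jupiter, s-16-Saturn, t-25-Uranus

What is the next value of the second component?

36

Letter — letters move forward 1 place in the alphabet: p, q, r, s, t → u.
Second component: 1, 4, 9, 16, 25 → 36 (perfect squares: 1², 2², 3², …).
Planet — runs through the planets Mercury→Neptune: Earth, Mars, Jupiter, Saturn, Uranus → Neptune.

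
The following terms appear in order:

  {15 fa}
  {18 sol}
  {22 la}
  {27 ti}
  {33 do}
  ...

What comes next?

{40 re}

First slot — differences are 3, 4, 5, … (increasing by 1 each time): 15, 18, 22, 27, 33 → 40.
For the note, runs through the solfège scale do→ti: fa, sol, la, ti, do → re.
So the next term is {40 re}.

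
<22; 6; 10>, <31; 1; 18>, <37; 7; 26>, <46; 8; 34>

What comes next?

First value: 22, 31, 37, 46 → 52 (alternating steps +9, +6, +9, +6, …).
Second value: each term is the sum of the two before it, so 6, 1, 7, 8 → 15.
Third value: 10, 18, 26, 34 → 42 (+8 each step).
Combining the parts gives <52; 15; 42>.

<52; 15; 42>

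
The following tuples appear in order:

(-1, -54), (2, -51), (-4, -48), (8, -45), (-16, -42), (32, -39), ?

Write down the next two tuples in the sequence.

(-64, -36), (128, -33)

First slot goes -1, 2, -4, 8, -16, 32 → -64 → 128 (×(-2) each step).
Second slot: +3 each step, so -54, -51, -48, -45, -42, -39 → -36 → -33.
So the next two tuples are (-64, -36) and (128, -33).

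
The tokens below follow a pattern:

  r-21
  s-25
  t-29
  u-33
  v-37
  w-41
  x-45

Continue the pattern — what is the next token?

Letter goes r, s, t, u, v, w, x → y (letters move forward 1 place in the alphabet).
Second component goes 21, 25, 29, 33, 37, 41, 45 → 49 (+4 each step).
Combining the parts gives y-49.

y-49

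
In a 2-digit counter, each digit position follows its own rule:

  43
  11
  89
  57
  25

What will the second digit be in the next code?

3

Second digit: 3, 1, 9, 7, 5 → 3 (−2 each step, mod 10).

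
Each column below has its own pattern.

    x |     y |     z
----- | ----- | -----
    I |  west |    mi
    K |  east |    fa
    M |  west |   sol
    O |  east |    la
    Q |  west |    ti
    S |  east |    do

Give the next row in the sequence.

U  west  re

Column x: letters move forward 2 places in the alphabet, so I, K, M, O, Q, S → U.
Column y goes west, east, west, east, west, east → west (alternates west ↔ east).
Column z: mi, fa, sol, la, ti, do → re (runs through the solfège scale do→ti).
Combining the parts gives U  west  re.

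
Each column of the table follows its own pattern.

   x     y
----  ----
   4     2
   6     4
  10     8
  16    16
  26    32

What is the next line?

42  64

Column x: each term is the sum of the two before it; 4, 6, 10, 16, 26 → 42.
For the column y, ×2 each step: 2, 4, 8, 16, 32 → 64.
Combining the parts gives 42  64.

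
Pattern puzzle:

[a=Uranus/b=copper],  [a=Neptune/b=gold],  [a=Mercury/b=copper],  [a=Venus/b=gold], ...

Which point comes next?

[a=Earth/b=copper]

A: Uranus, Neptune, Mercury, Venus → Earth (runs through the planets Mercury→Neptune).
B goes copper, gold, copper, gold → copper (alternates copper ↔ gold).
So the next point is [a=Earth/b=copper].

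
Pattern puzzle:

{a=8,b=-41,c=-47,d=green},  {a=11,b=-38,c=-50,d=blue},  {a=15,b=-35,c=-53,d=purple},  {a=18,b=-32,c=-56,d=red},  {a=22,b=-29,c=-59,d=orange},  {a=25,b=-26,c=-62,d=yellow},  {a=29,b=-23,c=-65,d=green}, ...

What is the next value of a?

A: alternating steps +3, +4, +3, +4, …; 8, 11, 15, 18, 22, 25, 29 → 32.

32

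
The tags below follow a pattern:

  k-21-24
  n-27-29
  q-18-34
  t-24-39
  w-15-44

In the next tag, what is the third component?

Third component: +5 each step; 24, 29, 34, 39, 44 → 49.

49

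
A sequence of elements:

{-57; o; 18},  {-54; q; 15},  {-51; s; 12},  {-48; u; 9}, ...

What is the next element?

{-45; w; 6}

For the first slot, +3 each step: -57, -54, -51, -48 → -45.
For the letter, letters move forward 2 places in the alphabet: o, q, s, u → w.
Third slot: together with the first slot always sums to -39, so 18, 15, 12, 9 → 6.
Combining the parts gives {-45; w; 6}.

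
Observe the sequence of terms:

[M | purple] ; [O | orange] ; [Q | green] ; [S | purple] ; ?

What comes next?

[U | orange]

Letter — letters move forward 2 places in the alphabet: M, O, Q, S → U.
Colour: repeats purple → orange → green; purple, orange, green, purple → orange.
So the next term is [U | orange].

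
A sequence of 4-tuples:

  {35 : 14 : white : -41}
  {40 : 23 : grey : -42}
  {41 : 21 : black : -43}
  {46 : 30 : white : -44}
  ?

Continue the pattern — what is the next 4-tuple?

{47 : 28 : grey : -45}

First value: alternating steps +5, +1, +5, +1, …, so 35, 40, 41, 46 → 47.
Second value: alternating steps +9, −2, +9, −2, …; 14, 23, 21, 30 → 28.
Shade: repeats white → grey → black, so white, grey, black, white → grey.
Fourth value: −1 each step, so -41, -42, -43, -44 → -45.
Combining the parts gives {47 : 28 : grey : -45}.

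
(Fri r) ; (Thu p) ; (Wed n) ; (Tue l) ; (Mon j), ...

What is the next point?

(Sun h)

Day: runs backward through the weekdays Mon→Sun; Fri, Thu, Wed, Tue, Mon → Sun.
Letter: letters move back 2 places in the alphabet; r, p, n, l, j → h.
So the next point is (Sun h).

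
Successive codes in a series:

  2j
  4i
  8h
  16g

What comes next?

32f

First component goes 2, 4, 8, 16 → 32 (×2 each step).
Letter: letters move back 1 place in the alphabet; j, i, h, g → f.
Combining the parts gives 32f.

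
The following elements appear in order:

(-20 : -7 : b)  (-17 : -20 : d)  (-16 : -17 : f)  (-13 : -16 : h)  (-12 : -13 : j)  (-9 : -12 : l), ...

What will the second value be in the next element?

First value — alternating steps +3, +1, +3, +1, …: -20, -17, -16, -13, -12, -9 → -8.
Second value — always the previous value of the first value: -7, -20, -17, -16, -13, -12 → -9.
Letter: b, d, f, h, j, l → n (letters move forward 2 places in the alphabet).

-9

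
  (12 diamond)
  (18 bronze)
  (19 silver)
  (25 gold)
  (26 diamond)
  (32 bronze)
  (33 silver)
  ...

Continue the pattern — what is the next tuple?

First component goes 12, 18, 19, 25, 26, 32, 33 → 39 (alternating steps +6, +1, +6, +1, …).
For the rank, repeats diamond → bronze → silver → gold: diamond, bronze, silver, gold, diamond, bronze, silver → gold.
Putting it together: (39 gold).

(39 gold)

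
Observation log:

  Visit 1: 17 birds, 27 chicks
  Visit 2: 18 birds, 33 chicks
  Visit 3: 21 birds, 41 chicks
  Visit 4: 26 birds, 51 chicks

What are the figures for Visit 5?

33 birds, 63 chicks

Birds: differences are 1, 3, 5, … (increasing by 2 each time); 17, 18, 21, 26 → 33.
Chicks: differences are 6, 8, 10, … (increasing by 2 each time); 27, 33, 41, 51 → 63.
Putting it together: 33 birds, 63 chicks.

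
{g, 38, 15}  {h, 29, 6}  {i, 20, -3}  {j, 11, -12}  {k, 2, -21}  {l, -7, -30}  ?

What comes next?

Letter: letters move forward 1 place in the alphabet; g, h, i, j, k, l → m.
Second entry: 38, 29, 20, 11, 2, -7 → -16 (−9 each step).
Third entry — −9 each step: 15, 6, -3, -12, -21, -30 → -39.
Combining the parts gives {m, -16, -39}.

{m, -16, -39}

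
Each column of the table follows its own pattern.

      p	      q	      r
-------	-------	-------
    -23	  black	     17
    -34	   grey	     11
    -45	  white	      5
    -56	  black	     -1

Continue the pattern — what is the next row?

-67  grey  -7

Column p: −11 each step; -23, -34, -45, -56 → -67.
Column q goes black, grey, white, black → grey (repeats black → grey → white).
For the column r, −6 each step: 17, 11, 5, -1 → -7.
So the next row is -67  grey  -7.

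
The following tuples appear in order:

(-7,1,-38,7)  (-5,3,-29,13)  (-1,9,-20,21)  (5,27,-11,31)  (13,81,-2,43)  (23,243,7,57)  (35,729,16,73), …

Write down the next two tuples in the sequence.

First value: -7, -5, -1, 5, 13, 23, 35 → 49 → 65 (differences are 2, 4, 6, … (increasing by 2 each time)).
Second value goes 1, 3, 9, 27, 81, 243, 729 → 2187 → 6561 (×3 each step).
Third value: +9 each step; -38, -29, -20, -11, -2, 7, 16 → 25 → 34.
For the fourth value, differences are 6, 8, 10, … (increasing by 2 each time): 7, 13, 21, 31, 43, 57, 73 → 91 → 111.
So the next two tuples are (49,2187,25,91) and (65,6561,34,111).

(49,2187,25,91), (65,6561,34,111)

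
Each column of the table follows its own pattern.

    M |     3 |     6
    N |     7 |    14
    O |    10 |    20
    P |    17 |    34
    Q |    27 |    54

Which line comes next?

R  44  88

For the letter, letters move forward 1 place in the alphabet: M, N, O, P, Q → R.
Second component: 3, 7, 10, 17, 27 → 44 (each term is the sum of the two before it).
Third component: 6, 14, 20, 34, 54 → 88 (always 2 × the second component).
Putting it together: R  44  88.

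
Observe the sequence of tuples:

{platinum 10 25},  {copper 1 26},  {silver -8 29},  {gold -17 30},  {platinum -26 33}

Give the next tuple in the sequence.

{copper -35 34}

Metal: repeats platinum → copper → silver → gold; platinum, copper, silver, gold, platinum → copper.
Second entry: 10, 1, -8, -17, -26 → -35 (−9 each step).
For the third entry, alternating steps +1, +3, +1, +3, …: 25, 26, 29, 30, 33 → 34.
Putting it together: {copper -35 34}.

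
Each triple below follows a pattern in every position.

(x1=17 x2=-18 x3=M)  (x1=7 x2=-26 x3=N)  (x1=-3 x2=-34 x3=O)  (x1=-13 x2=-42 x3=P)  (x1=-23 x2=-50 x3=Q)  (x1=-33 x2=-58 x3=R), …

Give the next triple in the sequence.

(x1=-43 x2=-66 x3=S)

X1 goes 17, 7, -3, -13, -23, -33 → -43 (−10 each step).
X2: −8 each step; -18, -26, -34, -42, -50, -58 → -66.
X3 goes M, N, O, P, Q, R → S (letters move forward 1 place in the alphabet).
Putting it together: (x1=-43 x2=-66 x3=S).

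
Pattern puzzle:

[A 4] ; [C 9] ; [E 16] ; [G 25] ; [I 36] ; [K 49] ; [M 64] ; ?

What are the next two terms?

Letter — letters move forward 2 places in the alphabet: A, C, E, G, I, K, M → O → Q.
For the second slot, perfect squares: 2², 3², 4², …: 4, 9, 16, 25, 36, 49, 64 → 81 → 100.
So the next two terms are [O 81] and [Q 100].

[O 81], [Q 100]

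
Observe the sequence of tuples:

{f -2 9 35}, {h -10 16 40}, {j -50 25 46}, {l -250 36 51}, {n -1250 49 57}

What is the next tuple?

{p -6250 64 62}

Letter goes f, h, j, l, n → p (letters move forward 2 places in the alphabet).
Second slot goes -2, -10, -50, -250, -1250 → -6250 (×5 each step).
Third slot — perfect squares: 3², 4², 5², …: 9, 16, 25, 36, 49 → 64.
For the fourth slot, alternating steps +5, +6, +5, +6, …: 35, 40, 46, 51, 57 → 62.
So the next tuple is {p -6250 64 62}.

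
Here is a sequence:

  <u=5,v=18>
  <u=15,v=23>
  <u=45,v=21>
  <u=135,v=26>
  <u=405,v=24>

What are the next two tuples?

U: ×3 each step; 5, 15, 45, 135, 405 → 1215 → 3645.
V: 18, 23, 21, 26, 24 → 29 → 27 (alternating steps +5, −2, +5, −2, …).
Putting the parts together: <u=1215,v=29> and then <u=3645,v=27>.

<u=1215,v=29>, <u=3645,v=27>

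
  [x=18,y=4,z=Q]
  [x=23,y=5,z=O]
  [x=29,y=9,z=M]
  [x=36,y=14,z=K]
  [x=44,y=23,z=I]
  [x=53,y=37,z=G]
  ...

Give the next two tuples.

[x=63,y=60,z=E], [x=74,y=97,z=C]

X: 18, 23, 29, 36, 44, 53 → 63 → 74 (differences are 5, 6, 7, … (increasing by 1 each time)).
Y: each term is the sum of the two before it, so 4, 5, 9, 14, 23, 37 → 60 → 97.
Z goes Q, O, M, K, I, G → E → C (letters move back 2 places in the alphabet).
Putting the parts together: [x=63,y=60,z=E] and then [x=74,y=97,z=C].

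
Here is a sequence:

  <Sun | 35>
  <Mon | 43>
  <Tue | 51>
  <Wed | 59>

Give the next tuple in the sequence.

Day: runs through the weekdays Mon→Sun; Sun, Mon, Tue, Wed → Thu.
Second slot: +8 each step, so 35, 43, 51, 59 → 67.
Putting it together: <Thu | 67>.

<Thu | 67>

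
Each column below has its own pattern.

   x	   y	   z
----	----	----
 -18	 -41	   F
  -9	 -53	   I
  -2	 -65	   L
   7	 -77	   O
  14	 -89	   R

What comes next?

Column x goes -18, -9, -2, 7, 14 → 23 (alternating steps +9, +7, +9, +7, …).
Column y: −12 each step; -41, -53, -65, -77, -89 → -101.
For the column z, letters move forward 3 places in the alphabet: F, I, L, O, R → U.
Putting it together: 23  -101  U.

23  -101  U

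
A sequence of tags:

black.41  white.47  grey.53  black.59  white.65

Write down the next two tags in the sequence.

grey.71, black.77

Shade — repeats black → white → grey: black, white, grey, black, white → grey → black.
Second component goes 41, 47, 53, 59, 65 → 71 → 77 (+6 each step).
So the next two tags are grey.71 and black.77.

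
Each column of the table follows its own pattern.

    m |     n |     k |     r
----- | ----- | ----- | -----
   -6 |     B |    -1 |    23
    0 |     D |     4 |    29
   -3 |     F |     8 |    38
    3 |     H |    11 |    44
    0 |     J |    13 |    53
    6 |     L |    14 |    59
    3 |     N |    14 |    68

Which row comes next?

9  P  13  74

Column m: alternating steps +6, −3, +6, −3, …, so -6, 0, -3, 3, 0, 6, 3 → 9.
Column n: letters move forward 2 places in the alphabet; B, D, F, H, J, L, N → P.
Column k: -1, 4, 8, 11, 13, 14, 14 → 13 (differences are 5, 4, 3, … (decreasing by 1 each time)).
Column r — alternating steps +6, +9, +6, +9, …: 23, 29, 38, 44, 53, 59, 68 → 74.
Putting it together: 9  P  13  74.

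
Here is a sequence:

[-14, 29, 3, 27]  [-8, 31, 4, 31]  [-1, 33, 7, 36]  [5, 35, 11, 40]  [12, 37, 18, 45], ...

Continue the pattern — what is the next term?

For the first value, alternating steps +6, +7, +6, +7, …: -14, -8, -1, 5, 12 → 18.
Second value: +2 each step; 29, 31, 33, 35, 37 → 39.
Third value — each term is the sum of the two before it: 3, 4, 7, 11, 18 → 29.
For the fourth value, alternating steps +4, +5, +4, +5, …: 27, 31, 36, 40, 45 → 49.
So the next term is [18, 39, 29, 49].

[18, 39, 29, 49]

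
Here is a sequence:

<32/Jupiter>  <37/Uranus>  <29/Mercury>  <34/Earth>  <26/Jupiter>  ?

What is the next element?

<31/Uranus>

For the first entry, alternating steps +5, −8, +5, −8, …: 32, 37, 29, 34, 26 → 31.
Planet: Jupiter, Uranus, Mercury, Earth, Jupiter → Uranus (repeats Jupiter → Uranus → Mercury → Earth).
So the next element is <31/Uranus>.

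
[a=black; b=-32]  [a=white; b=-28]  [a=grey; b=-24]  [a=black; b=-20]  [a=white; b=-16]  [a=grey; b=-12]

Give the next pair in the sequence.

[a=black; b=-8]

A goes black, white, grey, black, white, grey → black (repeats black → white → grey).
B: -32, -28, -24, -20, -16, -12 → -8 (+4 each step).
Putting it together: [a=black; b=-8].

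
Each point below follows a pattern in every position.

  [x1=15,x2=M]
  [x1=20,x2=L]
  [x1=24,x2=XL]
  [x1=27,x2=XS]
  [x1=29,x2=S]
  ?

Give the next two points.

[x1=30,x2=M], [x1=30,x2=L]

X1: differences are 5, 4, 3, … (decreasing by 1 each time); 15, 20, 24, 27, 29 → 30 → 30.
X2 — runs through clothing sizes XS→XL: M, L, XL, XS, S → M → L.
So the next two points are [x1=30,x2=M] and [x1=30,x2=L].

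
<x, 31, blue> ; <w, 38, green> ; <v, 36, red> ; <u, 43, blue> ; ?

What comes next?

Letter: letters move back 1 place in the alphabet, so x, w, v, u → t.
Second entry: alternating steps +7, −2, +7, −2, …, so 31, 38, 36, 43 → 41.
Colour: blue, green, red, blue → green (repeats blue → green → red).
So the next term is <t, 41, green>.

<t, 41, green>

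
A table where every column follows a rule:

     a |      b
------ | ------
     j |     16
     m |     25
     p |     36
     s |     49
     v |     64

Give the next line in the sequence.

Column a — letters move forward 3 places in the alphabet: j, m, p, s, v → y.
For the column b, perfect squares: 4², 5², 6², …: 16, 25, 36, 49, 64 → 81.
So the next line is y  81.

y  81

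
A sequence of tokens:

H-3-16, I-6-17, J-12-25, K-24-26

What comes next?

Letter: letters move forward 1 place in the alphabet, so H, I, J, K → L.
Second component — ×2 each step: 3, 6, 12, 24 → 48.
Third component: 16, 17, 25, 26 → 34 (alternating steps +1, +8, +1, +8, …).
Putting it together: L-48-34.

L-48-34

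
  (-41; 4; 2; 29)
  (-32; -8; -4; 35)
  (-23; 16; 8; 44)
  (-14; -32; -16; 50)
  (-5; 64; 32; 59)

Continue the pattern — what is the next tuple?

First part — +9 each step: -41, -32, -23, -14, -5 → 4.
Second part: ×(-2) each step; 4, -8, 16, -32, 64 → -128.
Third part goes 2, -4, 8, -16, 32 → -64 (×(-2) each step).
For the fourth part, alternating steps +6, +9, +6, +9, …: 29, 35, 44, 50, 59 → 65.
So the next tuple is (4; -128; -64; 65).

(4; -128; -64; 65)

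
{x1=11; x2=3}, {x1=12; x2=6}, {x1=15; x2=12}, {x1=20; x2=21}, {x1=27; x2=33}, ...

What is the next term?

For the x1, differences are 1, 3, 5, … (increasing by 2 each time): 11, 12, 15, 20, 27 → 36.
X2: differences are 3, 6, 9, … (increasing by 3 each time); 3, 6, 12, 21, 33 → 48.
Combining the parts gives {x1=36; x2=48}.

{x1=36; x2=48}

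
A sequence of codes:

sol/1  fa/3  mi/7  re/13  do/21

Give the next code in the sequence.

Note: runs backward through the solfège scale do→ti; sol, fa, mi, re, do → ti.
Second component goes 1, 3, 7, 13, 21 → 31 (differences are 2, 4, 6, … (increasing by 2 each time)).
So the next code is ti/31.

ti/31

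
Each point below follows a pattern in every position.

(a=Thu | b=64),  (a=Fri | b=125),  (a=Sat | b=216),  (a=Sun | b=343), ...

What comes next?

A — runs through the weekdays Mon→Sun: Thu, Fri, Sat, Sun → Mon.
B goes 64, 125, 216, 343 → 512 (perfect cubes: 4³, 5³, 6³, …).
Putting it together: (a=Mon | b=512).

(a=Mon | b=512)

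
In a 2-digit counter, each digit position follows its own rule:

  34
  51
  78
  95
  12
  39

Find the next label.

First digit: 3, 5, 7, 9, 1, 3 → 5 (+2 each step, mod 10).
Second digit goes 4, 1, 8, 5, 2, 9 → 6 (−3 each step, mod 10).
So the next label is 56.

56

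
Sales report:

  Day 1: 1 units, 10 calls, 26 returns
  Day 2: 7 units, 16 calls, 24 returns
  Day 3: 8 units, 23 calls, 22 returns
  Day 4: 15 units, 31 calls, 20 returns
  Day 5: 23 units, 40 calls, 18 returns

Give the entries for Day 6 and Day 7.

38 units, 50 calls, 16 returns; 61 units, 61 calls, 14 returns

Units goes 1, 7, 8, 15, 23 → 38 → 61 (each term is the sum of the two before it).
Calls: differences are 6, 7, 8, … (increasing by 1 each time), so 10, 16, 23, 31, 40 → 50 → 61.
Returns — −2 each step: 26, 24, 22, 20, 18 → 16 → 14.
So the next two records are 38 units, 50 calls, 16 returns and 61 units, 61 calls, 14 returns.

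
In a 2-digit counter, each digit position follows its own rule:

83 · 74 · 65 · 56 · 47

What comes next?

38

For the first digit, −1 each step, mod 10: 8, 7, 6, 5, 4 → 3.
Second digit: +1 each step, mod 10; 3, 4, 5, 6, 7 → 8.
Putting it together: 38.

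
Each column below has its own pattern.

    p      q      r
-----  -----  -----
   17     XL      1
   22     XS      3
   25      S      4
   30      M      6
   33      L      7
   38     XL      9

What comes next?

Column p — alternating steps +5, +3, +5, +3, …: 17, 22, 25, 30, 33, 38 → 41.
For the column q, repeats XL → XS → S → M → L: XL, XS, S, M, L, XL → XS.
Column r goes 1, 3, 4, 6, 7, 9 → 10 (alternating steps +2, +1, +2, +1, …).
Putting it together: 41  XS  10.

41  XS  10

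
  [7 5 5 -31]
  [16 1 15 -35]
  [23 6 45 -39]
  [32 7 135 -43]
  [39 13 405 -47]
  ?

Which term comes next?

First entry: 7, 16, 23, 32, 39 → 48 (alternating steps +9, +7, +9, +7, …).
Second entry: each term is the sum of the two before it; 5, 1, 6, 7, 13 → 20.
Third entry: 5, 15, 45, 135, 405 → 1215 (×3 each step).
Fourth entry: −4 each step, so -31, -35, -39, -43, -47 → -51.
So the next term is [48 20 1215 -51].

[48 20 1215 -51]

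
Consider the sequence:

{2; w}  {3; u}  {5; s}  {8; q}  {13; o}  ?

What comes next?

{21; m}

First coordinate: each term is the sum of the two before it, so 2, 3, 5, 8, 13 → 21.
Letter goes w, u, s, q, o → m (letters move back 2 places in the alphabet).
Combining the parts gives {21; m}.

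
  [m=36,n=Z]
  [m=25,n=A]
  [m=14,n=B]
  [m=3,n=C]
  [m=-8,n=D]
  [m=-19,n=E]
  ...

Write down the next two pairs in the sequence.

M: −11 each step, so 36, 25, 14, 3, -8, -19 → -30 → -41.
N: letters move forward 1 place in the alphabet, wrapping Z→A, so Z, A, B, C, D, E → F → G.
Putting the parts together: [m=-30,n=F] and then [m=-41,n=G].

[m=-30,n=F], [m=-41,n=G]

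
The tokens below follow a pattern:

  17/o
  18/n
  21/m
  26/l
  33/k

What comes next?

For the first component, differences are 1, 3, 5, … (increasing by 2 each time): 17, 18, 21, 26, 33 → 42.
Letter: letters move back 1 place in the alphabet; o, n, m, l, k → j.
Putting it together: 42/j.

42/j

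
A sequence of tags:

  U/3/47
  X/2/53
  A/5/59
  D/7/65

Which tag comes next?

Letter: U, X, A, D → G (letters move forward 3 places in the alphabet, wrapping Z→A).
For the second component, each term is the sum of the two before it: 3, 2, 5, 7 → 12.
Third component: +6 each step; 47, 53, 59, 65 → 71.
So the next tag is G/12/71.

G/12/71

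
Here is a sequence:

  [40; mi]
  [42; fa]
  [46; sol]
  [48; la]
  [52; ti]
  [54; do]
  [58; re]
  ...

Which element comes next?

First value — alternating steps +2, +4, +2, +4, …: 40, 42, 46, 48, 52, 54, 58 → 60.
Note: runs through the solfège scale do→ti; mi, fa, sol, la, ti, do, re → mi.
Putting it together: [60; mi].

[60; mi]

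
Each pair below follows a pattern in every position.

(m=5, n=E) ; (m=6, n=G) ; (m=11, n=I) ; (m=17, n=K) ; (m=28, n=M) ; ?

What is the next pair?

M: each term is the sum of the two before it; 5, 6, 11, 17, 28 → 45.
N: E, G, I, K, M → O (letters move forward 2 places in the alphabet).
So the next pair is (m=45, n=O).

(m=45, n=O)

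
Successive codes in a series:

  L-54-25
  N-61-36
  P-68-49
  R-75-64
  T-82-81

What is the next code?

Letter — letters move forward 2 places in the alphabet: L, N, P, R, T → V.
Second component: +7 each step, so 54, 61, 68, 75, 82 → 89.
Third component: perfect squares: 5², 6², 7², …, so 25, 36, 49, 64, 81 → 100.
Combining the parts gives V-89-100.

V-89-100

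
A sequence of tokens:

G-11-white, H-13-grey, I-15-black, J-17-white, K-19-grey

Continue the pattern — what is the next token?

Letter: G, H, I, J, K → L (letters move forward 1 place in the alphabet).
Second component: +2 each step, so 11, 13, 15, 17, 19 → 21.
For the shade, repeats white → grey → black: white, grey, black, white, grey → black.
Putting it together: L-21-black.

L-21-black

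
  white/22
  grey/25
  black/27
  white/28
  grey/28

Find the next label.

black/27

Shade: white, grey, black, white, grey → black (repeats white → grey → black).
For the second component, differences are 3, 2, 1, … (decreasing by 1 each time): 22, 25, 27, 28, 28 → 27.
Combining the parts gives black/27.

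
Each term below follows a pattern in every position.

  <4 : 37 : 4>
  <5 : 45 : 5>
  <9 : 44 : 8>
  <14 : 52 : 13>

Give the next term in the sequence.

<23 : 51 : 20>

First value: each term is the sum of the two before it; 4, 5, 9, 14 → 23.
Second value goes 37, 45, 44, 52 → 51 (alternating steps +8, −1, +8, −1, …).
Third value — differences are 1, 3, 5, … (increasing by 2 each time): 4, 5, 8, 13 → 20.
Putting it together: <23 : 51 : 20>.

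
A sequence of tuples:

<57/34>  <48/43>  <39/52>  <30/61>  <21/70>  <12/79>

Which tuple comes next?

For the first part, −9 each step: 57, 48, 39, 30, 21, 12 → 3.
Second part: together with the first part always sums to 91, so 34, 43, 52, 61, 70, 79 → 88.
So the next tuple is <3/88>.

<3/88>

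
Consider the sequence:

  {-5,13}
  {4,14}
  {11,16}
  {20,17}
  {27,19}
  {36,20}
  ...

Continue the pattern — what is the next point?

{43,22}

For the first entry, alternating steps +9, +7, +9, +7, …: -5, 4, 11, 20, 27, 36 → 43.
Second entry goes 13, 14, 16, 17, 19, 20 → 22 (alternating steps +1, +2, +1, +2, …).
Putting it together: {43,22}.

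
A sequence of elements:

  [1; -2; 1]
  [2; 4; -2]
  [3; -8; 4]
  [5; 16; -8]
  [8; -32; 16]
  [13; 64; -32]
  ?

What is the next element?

First entry goes 1, 2, 3, 5, 8, 13 → 21 (each term is the sum of the two before it).
Second entry: -2, 4, -8, 16, -32, 64 → -128 (×(-2) each step).
For the third entry, always the previous value of the second entry: 1, -2, 4, -8, 16, -32 → 64.
Combining the parts gives [21; -128; 64].

[21; -128; 64]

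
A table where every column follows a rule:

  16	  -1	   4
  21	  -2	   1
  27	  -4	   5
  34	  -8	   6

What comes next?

First component — differences are 5, 6, 7, … (increasing by 1 each time): 16, 21, 27, 34 → 42.
Second component: ×2 each step; -1, -2, -4, -8 → -16.
Third component: 4, 1, 5, 6 → 11 (each term is the sum of the two before it).
So the next row is 42  -16  11.

42  -16  11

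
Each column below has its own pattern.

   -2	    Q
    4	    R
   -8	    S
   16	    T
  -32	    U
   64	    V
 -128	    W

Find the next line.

256  X

For the first component, ×(-2) each step: -2, 4, -8, 16, -32, 64, -128 → 256.
Letter goes Q, R, S, T, U, V, W → X (letters move forward 1 place in the alphabet).
Combining the parts gives 256  X.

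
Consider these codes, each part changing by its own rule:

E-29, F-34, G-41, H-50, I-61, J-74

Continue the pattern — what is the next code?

Letter: letters move forward 1 place in the alphabet; E, F, G, H, I, J → K.
Second component: 29, 34, 41, 50, 61, 74 → 89 (differences are 5, 7, 9, … (increasing by 2 each time)).
So the next code is K-89.

K-89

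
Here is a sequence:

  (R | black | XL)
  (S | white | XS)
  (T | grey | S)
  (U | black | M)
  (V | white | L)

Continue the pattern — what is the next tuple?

(W | grey | XL)

Letter: letters move forward 1 place in the alphabet; R, S, T, U, V → W.
Shade: repeats black → white → grey; black, white, grey, black, white → grey.
Size goes XL, XS, S, M, L → XL (runs through clothing sizes XS→XL).
Combining the parts gives (W | grey | XL).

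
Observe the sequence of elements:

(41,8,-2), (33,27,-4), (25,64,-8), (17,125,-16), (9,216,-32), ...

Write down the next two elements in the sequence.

(1,343,-64), (-7,512,-128)

For the first part, −8 each step: 41, 33, 25, 17, 9 → 1 → -7.
Second part — perfect cubes: 2³, 3³, 4³, …: 8, 27, 64, 125, 216 → 343 → 512.
Third part: ×2 each step, so -2, -4, -8, -16, -32 → -64 → -128.
Putting the parts together: (1,343,-64) and then (-7,512,-128).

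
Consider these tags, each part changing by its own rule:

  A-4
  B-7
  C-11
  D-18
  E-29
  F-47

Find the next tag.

G-76

Letter: letters move forward 1 place in the alphabet; A, B, C, D, E, F → G.
Second component: each term is the sum of the two before it; 4, 7, 11, 18, 29, 47 → 76.
Combining the parts gives G-76.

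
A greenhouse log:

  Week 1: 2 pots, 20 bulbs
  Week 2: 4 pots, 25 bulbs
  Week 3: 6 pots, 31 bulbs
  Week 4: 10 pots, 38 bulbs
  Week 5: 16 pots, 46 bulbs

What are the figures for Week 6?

Pots goes 2, 4, 6, 10, 16 → 26 (each term is the sum of the two before it).
Bulbs goes 20, 25, 31, 38, 46 → 55 (differences are 5, 6, 7, … (increasing by 1 each time)).
So the next record is 26 pots, 55 bulbs.

26 pots, 55 bulbs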